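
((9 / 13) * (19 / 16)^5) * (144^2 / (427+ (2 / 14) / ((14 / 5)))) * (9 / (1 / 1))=796038591411 / 1114241024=714.42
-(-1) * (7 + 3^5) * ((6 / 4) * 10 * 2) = 7500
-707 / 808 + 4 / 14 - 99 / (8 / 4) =-2805 / 56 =-50.09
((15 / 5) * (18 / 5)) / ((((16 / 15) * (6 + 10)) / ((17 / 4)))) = 1377 / 512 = 2.69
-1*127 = -127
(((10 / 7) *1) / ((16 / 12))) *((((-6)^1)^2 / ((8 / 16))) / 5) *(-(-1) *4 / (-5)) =-432 / 35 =-12.34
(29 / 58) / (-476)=-1 / 952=-0.00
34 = 34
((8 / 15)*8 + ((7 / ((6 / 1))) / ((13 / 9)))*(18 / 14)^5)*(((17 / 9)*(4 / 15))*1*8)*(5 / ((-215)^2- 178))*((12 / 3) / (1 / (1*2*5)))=14475772544 / 116418465891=0.12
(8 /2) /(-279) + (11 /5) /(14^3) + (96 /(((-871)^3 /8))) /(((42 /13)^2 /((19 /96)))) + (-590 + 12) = -961217289539701 /1662966749080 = -578.01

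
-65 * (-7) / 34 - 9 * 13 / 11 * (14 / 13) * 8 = -29267 / 374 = -78.25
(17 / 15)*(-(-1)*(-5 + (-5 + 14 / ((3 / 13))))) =2584 / 45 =57.42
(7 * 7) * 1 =49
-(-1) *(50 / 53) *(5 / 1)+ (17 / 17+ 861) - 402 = 24630 / 53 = 464.72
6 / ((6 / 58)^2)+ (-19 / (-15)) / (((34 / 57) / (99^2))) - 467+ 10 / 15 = 10662593 / 510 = 20907.05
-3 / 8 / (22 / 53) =-0.90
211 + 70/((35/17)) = 245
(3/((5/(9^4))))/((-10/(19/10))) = -373977/500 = -747.95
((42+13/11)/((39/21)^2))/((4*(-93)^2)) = 23275/64313964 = 0.00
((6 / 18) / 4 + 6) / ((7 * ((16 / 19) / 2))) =1387 / 672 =2.06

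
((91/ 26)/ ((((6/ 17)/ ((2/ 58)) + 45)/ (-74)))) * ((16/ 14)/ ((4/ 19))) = -23902/ 939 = -25.45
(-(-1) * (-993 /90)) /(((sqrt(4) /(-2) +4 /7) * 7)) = 331 /90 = 3.68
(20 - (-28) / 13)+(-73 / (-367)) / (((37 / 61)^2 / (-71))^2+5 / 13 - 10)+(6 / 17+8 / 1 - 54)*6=-178144026218343681857 / 707625012601567424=-251.75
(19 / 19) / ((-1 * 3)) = -1 / 3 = -0.33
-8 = -8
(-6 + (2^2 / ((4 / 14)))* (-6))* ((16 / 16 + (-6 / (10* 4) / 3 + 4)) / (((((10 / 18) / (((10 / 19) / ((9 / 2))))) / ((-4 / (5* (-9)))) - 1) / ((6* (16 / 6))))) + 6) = -567108 / 839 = -675.93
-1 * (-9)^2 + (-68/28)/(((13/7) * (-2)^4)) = -16865/208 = -81.08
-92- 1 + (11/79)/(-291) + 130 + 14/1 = 1172428/22989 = 51.00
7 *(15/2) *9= 945/2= 472.50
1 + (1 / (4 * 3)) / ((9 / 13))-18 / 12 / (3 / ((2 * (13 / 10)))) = -97 / 540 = -0.18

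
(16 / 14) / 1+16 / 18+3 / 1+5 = 632 / 63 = 10.03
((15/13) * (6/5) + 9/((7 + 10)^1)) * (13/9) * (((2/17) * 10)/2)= 470/289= 1.63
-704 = -704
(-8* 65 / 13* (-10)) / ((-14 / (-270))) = 54000 / 7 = 7714.29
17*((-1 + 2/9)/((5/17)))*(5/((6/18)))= -2023/3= -674.33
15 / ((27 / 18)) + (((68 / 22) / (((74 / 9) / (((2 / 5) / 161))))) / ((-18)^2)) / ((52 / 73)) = 3066664841 / 306666360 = 10.00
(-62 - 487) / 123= -183 / 41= -4.46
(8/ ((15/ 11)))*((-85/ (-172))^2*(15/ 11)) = 7225/ 3698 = 1.95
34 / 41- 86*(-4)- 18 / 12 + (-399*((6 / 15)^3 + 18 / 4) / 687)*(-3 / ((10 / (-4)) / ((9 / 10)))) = 9989500027 / 29340625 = 340.47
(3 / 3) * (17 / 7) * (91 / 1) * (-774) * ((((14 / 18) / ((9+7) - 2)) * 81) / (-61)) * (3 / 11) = 2309229 / 671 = 3441.47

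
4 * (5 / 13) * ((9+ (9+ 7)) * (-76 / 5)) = -7600 / 13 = -584.62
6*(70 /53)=420 /53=7.92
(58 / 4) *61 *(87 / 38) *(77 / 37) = 4214.27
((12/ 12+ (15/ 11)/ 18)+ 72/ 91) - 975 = -973.13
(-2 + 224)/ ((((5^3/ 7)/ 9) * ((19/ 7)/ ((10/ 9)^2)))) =14504/ 285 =50.89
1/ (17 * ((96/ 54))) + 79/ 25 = 21713/ 6800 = 3.19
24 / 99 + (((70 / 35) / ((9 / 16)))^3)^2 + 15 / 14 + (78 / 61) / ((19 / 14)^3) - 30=68220115077397543 / 34242574975686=1992.26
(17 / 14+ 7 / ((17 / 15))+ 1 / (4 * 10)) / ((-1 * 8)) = -35299 / 38080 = -0.93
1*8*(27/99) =24/11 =2.18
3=3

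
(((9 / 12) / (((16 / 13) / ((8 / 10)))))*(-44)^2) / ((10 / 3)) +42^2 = 2047.14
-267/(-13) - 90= -903/13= -69.46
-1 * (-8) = 8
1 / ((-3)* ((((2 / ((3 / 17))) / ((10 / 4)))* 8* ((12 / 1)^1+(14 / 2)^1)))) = -5 / 10336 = -0.00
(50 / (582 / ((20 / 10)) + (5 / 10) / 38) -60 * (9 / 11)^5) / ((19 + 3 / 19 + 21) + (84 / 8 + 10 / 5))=-2954393986840 / 7127491898967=-0.41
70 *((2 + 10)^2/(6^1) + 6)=2100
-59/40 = -1.48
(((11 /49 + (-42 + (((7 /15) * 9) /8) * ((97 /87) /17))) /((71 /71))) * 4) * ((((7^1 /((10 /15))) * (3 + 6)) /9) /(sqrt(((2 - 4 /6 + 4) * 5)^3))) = -363002121 * sqrt(15) /110432000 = -12.73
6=6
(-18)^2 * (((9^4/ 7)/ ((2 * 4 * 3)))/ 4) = 177147/ 56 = 3163.34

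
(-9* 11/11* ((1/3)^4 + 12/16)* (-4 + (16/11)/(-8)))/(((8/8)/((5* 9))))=28405/22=1291.14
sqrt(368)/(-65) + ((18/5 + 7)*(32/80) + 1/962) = 101997/24050 - 4*sqrt(23)/65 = 3.95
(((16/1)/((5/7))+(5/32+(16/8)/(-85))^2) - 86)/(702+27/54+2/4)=-470407919/5201075200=-0.09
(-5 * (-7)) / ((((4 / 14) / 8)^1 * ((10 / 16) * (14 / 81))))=9072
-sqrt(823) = -28.69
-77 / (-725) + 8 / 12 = 1681 / 2175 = 0.77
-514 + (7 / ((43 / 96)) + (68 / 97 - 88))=-2442834 / 4171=-585.67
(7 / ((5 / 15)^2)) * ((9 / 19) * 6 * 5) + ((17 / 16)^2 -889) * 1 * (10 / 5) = -2141325 / 2432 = -880.48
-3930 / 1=-3930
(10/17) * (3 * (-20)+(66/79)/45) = -142156/4029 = -35.28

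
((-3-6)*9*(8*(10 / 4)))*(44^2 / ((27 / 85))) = -9873600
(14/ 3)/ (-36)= -7/ 54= -0.13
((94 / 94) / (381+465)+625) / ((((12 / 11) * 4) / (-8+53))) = 6445.32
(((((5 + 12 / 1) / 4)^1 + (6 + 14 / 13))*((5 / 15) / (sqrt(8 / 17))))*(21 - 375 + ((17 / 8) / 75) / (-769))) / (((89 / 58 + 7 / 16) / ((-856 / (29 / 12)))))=41175602360764*sqrt(34) / 686044125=349967.22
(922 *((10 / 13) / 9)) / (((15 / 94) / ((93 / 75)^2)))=759.32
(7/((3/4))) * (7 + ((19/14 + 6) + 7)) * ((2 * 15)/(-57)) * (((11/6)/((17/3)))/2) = -16445/969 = -16.97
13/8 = 1.62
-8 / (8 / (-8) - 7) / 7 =1 / 7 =0.14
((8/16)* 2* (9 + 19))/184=7/46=0.15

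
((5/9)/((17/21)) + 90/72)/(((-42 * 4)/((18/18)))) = -395/34272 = -0.01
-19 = -19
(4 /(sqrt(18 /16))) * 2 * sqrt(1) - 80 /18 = -40 /9 + 16 * sqrt(2) /3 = 3.10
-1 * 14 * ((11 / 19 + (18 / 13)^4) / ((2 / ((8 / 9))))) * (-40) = 5171521600 / 4883931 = 1058.89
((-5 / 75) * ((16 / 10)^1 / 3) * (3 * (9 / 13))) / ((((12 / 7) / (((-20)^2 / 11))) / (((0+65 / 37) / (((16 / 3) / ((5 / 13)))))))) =-0.20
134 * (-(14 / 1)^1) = -1876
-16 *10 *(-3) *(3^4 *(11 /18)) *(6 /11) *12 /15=10368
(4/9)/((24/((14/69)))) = 7/1863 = 0.00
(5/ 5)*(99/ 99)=1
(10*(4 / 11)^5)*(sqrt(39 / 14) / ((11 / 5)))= 25600*sqrt(546) / 12400927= 0.05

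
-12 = -12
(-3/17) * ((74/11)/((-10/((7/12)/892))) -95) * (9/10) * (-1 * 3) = -1510073793/33360800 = -45.26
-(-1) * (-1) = -1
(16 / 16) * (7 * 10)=70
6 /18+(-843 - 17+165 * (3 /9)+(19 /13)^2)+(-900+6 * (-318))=-1830539 /507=-3610.53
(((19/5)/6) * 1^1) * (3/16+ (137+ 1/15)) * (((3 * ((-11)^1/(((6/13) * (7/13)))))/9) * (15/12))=-1163509061/725760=-1603.16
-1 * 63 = -63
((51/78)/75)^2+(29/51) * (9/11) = 0.47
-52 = -52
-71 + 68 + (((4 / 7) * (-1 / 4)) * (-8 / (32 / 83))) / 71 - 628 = -1254345 / 1988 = -630.96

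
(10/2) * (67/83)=335/83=4.04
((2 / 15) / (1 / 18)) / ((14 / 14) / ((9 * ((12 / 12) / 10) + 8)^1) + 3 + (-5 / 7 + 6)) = 623 / 2180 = 0.29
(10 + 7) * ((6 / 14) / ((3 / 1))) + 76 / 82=963 / 287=3.36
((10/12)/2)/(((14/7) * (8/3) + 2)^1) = 5/88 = 0.06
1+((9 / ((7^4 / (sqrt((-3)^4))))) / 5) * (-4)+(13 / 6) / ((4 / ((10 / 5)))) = 296237 / 144060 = 2.06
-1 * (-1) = 1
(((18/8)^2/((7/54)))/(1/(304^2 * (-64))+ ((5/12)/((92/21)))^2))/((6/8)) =380153585664/66037699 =5756.61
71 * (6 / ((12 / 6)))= 213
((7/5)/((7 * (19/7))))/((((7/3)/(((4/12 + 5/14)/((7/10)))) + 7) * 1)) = 0.01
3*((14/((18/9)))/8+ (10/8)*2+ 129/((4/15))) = 11691/8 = 1461.38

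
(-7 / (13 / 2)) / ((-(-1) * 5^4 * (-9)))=14 / 73125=0.00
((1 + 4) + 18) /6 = 23 /6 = 3.83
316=316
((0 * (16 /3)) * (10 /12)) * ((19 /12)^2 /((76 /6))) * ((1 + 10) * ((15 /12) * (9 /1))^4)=0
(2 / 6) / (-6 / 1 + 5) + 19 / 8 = 49 / 24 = 2.04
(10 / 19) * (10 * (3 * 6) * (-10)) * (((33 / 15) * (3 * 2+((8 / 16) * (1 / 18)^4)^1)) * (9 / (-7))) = 49488725 / 3078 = 16078.21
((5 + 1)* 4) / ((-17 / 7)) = -168 / 17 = -9.88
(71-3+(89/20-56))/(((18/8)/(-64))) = -21056/45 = -467.91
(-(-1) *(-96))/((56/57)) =-684/7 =-97.71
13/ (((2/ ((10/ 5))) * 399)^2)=13/ 159201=0.00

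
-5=-5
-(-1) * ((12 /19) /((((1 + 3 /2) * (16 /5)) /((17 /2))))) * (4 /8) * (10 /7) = 255 /532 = 0.48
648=648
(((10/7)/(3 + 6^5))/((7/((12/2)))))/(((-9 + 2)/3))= -60/889399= -0.00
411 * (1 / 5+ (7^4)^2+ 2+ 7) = 11846684961 / 5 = 2369336992.20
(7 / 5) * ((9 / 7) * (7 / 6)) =21 / 10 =2.10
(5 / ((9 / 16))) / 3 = 80 / 27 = 2.96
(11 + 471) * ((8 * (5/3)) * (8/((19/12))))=616960/19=32471.58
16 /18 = 8 /9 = 0.89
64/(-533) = -64/533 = -0.12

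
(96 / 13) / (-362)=-48 / 2353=-0.02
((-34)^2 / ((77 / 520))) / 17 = 35360 / 77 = 459.22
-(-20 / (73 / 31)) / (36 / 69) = 3565 / 219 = 16.28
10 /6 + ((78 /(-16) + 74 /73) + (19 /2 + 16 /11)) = 168821 /19272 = 8.76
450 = 450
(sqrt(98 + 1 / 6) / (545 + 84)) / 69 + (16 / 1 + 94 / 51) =sqrt(3534) / 260406 + 910 / 51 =17.84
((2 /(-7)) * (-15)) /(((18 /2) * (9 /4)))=40 /189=0.21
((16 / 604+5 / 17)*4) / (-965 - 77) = -1646 / 1337407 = -0.00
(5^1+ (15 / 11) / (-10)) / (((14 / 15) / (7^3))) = 78645 / 44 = 1787.39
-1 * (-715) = 715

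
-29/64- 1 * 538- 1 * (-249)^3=988013475/64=15437710.55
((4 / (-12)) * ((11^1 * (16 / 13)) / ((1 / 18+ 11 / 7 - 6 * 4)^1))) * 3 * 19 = 421344 / 36647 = 11.50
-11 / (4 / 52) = -143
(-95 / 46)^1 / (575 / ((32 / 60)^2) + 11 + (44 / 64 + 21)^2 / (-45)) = -547200 / 535757653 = -0.00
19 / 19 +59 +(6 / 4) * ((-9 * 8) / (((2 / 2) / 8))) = -804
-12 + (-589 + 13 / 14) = -8401 / 14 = -600.07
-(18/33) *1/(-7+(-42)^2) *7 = -6/2761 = -0.00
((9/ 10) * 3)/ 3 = 9/ 10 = 0.90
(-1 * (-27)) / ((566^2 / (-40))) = -270 / 80089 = -0.00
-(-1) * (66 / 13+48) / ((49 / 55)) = 59.58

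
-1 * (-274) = 274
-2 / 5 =-0.40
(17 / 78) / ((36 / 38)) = 323 / 1404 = 0.23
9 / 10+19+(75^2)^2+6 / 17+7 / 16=31640645.69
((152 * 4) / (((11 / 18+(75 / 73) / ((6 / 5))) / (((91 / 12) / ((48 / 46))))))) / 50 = 2902991 / 48200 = 60.23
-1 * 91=-91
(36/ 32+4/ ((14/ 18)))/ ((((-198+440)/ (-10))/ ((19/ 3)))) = -11115/ 6776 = -1.64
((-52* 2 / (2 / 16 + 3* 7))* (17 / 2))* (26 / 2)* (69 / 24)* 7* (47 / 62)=-257278 / 31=-8299.29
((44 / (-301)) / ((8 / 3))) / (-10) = 33 / 6020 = 0.01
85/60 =17/12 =1.42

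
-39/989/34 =-39/33626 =-0.00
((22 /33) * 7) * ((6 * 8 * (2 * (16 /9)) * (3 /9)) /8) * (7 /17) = 6272 /459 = 13.66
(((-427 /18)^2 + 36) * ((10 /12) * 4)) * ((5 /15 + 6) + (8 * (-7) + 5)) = -64987655 /729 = -89146.30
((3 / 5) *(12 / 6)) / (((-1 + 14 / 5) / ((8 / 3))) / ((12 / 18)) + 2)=96 / 241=0.40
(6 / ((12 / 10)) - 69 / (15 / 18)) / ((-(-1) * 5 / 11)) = -4279 / 25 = -171.16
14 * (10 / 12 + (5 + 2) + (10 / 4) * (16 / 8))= 539 / 3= 179.67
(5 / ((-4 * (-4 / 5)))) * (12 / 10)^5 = 486 / 125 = 3.89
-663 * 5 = -3315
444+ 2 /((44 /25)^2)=430417 /968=444.65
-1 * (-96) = 96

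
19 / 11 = 1.73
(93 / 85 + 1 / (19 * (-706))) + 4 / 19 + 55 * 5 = 315039707 / 1140190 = 276.30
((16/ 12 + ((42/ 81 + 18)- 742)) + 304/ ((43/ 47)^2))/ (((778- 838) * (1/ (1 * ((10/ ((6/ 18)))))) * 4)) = 8960165/ 199692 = 44.87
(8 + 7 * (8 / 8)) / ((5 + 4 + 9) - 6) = 5 / 4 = 1.25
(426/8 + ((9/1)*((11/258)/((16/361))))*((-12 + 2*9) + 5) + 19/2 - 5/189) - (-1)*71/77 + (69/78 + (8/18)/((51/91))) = 4833679661/30105504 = 160.56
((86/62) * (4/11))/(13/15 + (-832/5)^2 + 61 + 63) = 12900/711338617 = 0.00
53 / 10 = 5.30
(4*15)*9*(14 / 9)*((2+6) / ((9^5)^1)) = 2240 / 19683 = 0.11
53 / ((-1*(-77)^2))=-53 / 5929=-0.01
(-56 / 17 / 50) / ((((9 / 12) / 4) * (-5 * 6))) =224 / 19125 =0.01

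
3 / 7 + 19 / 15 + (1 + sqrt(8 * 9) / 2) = 283 / 105 + 3 * sqrt(2) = 6.94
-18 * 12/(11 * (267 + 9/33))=-0.07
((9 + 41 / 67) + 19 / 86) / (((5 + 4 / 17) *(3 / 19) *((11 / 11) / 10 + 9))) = 91501055 / 69999657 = 1.31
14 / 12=7 / 6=1.17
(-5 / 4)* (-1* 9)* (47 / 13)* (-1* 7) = -14805 / 52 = -284.71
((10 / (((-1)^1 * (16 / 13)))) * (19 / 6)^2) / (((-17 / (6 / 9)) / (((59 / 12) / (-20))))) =-276887 / 352512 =-0.79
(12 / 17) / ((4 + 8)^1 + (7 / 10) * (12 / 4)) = 40 / 799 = 0.05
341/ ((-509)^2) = 341/ 259081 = 0.00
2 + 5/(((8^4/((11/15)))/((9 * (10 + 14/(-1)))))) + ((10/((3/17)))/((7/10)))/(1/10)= 17450315/21504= 811.49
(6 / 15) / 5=2 / 25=0.08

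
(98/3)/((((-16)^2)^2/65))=3185/98304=0.03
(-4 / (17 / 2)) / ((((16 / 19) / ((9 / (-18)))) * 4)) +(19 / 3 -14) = -6199 / 816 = -7.60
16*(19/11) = 304/11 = 27.64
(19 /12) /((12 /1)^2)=19 /1728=0.01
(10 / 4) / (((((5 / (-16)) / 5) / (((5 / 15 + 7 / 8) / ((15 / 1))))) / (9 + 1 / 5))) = -1334 / 45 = -29.64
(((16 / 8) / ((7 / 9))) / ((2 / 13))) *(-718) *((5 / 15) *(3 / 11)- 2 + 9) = -6552468 / 77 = -85096.99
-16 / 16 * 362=-362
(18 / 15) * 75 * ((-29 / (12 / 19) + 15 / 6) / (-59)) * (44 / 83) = 171930 / 4897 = 35.11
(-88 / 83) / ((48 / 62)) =-1.37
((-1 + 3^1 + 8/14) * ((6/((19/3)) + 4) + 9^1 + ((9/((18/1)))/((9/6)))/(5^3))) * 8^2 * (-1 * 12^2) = -5496090624/16625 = -330591.92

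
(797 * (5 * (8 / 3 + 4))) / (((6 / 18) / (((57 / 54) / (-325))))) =-258.85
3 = 3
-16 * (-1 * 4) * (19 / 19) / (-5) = -64 / 5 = -12.80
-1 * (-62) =62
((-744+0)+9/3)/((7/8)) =-5928/7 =-846.86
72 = 72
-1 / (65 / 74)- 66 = -4364 / 65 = -67.14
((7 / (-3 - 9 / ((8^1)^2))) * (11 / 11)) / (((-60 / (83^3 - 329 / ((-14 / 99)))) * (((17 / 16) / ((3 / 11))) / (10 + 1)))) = 1028811392 / 17085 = 60217.23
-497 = -497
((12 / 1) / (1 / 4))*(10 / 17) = 480 / 17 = 28.24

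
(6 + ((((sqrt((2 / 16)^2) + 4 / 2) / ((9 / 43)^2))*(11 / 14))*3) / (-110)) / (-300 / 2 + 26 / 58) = -4350203 / 131150880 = -0.03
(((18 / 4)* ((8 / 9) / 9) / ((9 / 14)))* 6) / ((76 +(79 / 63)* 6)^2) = 1372 / 2307387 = 0.00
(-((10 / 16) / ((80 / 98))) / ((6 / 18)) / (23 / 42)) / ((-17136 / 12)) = 0.00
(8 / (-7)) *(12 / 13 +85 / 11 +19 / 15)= -170176 / 15015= -11.33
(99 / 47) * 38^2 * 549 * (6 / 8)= 58862133 / 47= 1252385.81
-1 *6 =-6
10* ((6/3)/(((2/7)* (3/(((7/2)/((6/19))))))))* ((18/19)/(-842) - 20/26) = -19626215/98514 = -199.22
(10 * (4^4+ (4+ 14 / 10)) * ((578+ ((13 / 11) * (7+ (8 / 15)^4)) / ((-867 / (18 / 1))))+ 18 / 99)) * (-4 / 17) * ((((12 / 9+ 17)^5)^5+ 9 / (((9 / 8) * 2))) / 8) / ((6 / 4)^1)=-2617224880042973504594316275742076873780607387975690994532 / 2318119677456482480625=-1129029232396956802973384000000000000.00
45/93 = 15/31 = 0.48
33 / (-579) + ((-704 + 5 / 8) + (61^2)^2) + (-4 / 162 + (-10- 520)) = 1731461997797 / 125064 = 13844607.54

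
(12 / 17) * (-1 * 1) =-12 / 17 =-0.71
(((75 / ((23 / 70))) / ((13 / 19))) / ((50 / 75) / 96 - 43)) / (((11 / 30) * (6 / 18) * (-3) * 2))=215460000 / 20362199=10.58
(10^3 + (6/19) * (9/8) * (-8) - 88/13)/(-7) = -244626/1729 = -141.48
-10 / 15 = -2 / 3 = -0.67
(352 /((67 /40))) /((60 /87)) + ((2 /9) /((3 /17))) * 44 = 651464 /1809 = 360.12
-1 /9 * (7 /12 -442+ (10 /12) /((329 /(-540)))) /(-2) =-1748113 /71064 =-24.60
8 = 8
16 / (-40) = -0.40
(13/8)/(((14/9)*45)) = 0.02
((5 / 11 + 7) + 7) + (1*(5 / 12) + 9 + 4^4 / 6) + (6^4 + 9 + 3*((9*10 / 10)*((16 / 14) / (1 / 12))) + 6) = 1614989 / 924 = 1747.82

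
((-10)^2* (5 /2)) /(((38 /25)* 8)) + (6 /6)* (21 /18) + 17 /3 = 12491 /456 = 27.39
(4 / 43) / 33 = 4 / 1419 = 0.00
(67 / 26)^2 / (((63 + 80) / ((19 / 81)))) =85291 / 7830108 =0.01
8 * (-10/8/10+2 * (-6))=-97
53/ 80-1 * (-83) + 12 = 7653/ 80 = 95.66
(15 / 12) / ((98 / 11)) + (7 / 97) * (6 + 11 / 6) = 80489 / 114072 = 0.71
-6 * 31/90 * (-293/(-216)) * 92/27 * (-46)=4804907/10935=439.41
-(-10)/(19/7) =70/19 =3.68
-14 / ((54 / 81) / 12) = -252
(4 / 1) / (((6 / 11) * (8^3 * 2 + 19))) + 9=28183 / 3129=9.01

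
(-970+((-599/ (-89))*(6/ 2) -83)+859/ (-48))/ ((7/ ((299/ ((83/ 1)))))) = -1342094689/ 2482032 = -540.72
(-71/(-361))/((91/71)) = 0.15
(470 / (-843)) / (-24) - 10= -100925 / 10116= -9.98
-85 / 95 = -17 / 19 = -0.89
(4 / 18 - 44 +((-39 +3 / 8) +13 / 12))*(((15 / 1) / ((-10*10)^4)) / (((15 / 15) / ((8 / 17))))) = -1171 / 204000000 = -0.00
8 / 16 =1 / 2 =0.50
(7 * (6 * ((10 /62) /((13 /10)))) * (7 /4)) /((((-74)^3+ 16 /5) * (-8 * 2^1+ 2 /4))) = 6125 /4218686212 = 0.00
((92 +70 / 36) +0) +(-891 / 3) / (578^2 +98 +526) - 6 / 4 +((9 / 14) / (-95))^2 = 2798827159607 / 30276050175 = 92.44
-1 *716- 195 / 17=-12367 / 17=-727.47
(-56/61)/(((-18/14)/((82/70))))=2296/2745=0.84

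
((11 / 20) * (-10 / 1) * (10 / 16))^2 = 3025 / 256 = 11.82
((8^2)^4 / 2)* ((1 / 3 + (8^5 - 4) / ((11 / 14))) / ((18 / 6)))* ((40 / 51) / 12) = 6790326517760 / 891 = 7621017416.12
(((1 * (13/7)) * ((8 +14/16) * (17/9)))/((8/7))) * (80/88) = 78455/3168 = 24.76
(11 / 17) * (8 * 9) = 792 / 17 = 46.59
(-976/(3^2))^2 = 952576/81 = 11760.20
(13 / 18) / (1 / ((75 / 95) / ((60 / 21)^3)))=4459 / 182400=0.02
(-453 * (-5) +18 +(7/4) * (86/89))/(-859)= -406675/152902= -2.66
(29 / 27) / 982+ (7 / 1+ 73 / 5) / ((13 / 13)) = 2863657 / 132570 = 21.60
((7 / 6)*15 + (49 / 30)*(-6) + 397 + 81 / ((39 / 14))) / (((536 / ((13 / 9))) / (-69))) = -432331 / 5360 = -80.66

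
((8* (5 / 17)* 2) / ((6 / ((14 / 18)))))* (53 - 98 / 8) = 11410 / 459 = 24.86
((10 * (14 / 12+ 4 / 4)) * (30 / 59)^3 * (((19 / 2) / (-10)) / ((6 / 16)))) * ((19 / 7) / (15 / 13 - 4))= 366054000 / 53193161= 6.88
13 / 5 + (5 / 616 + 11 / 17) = 170441 / 52360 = 3.26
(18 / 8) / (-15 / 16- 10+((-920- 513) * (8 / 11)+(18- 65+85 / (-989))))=-391644 / 191506129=-0.00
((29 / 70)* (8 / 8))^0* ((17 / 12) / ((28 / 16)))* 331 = 5627 / 21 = 267.95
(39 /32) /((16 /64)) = 39 /8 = 4.88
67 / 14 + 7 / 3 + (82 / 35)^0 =341 / 42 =8.12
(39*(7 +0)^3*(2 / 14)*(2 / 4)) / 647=1911 / 1294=1.48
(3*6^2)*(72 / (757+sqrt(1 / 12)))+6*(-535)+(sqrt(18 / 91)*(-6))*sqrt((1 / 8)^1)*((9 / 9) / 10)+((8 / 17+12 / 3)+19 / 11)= -4106629760749 / 1285921769-9*sqrt(91) / 910-15552*sqrt(3) / 6876587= -3193.63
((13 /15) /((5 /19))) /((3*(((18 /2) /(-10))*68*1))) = -247 /13770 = -0.02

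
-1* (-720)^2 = -518400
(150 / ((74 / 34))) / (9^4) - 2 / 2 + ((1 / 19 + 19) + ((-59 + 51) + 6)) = 16.06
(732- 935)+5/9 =-1822/9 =-202.44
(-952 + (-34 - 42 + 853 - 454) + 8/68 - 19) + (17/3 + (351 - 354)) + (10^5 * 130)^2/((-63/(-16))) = 45967999999308974/1071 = 42920634919989.70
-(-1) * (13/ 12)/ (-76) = -13/ 912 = -0.01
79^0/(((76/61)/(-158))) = -4819/38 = -126.82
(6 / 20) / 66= 1 / 220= 0.00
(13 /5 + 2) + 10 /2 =48 /5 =9.60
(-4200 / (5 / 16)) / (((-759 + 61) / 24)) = 462.12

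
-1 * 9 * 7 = -63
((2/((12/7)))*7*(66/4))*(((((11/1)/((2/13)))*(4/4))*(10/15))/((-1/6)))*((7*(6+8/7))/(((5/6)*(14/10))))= -1651650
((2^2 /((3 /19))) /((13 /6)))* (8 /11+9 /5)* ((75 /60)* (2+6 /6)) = 15846 /143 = 110.81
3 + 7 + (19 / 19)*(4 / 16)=41 / 4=10.25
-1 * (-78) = 78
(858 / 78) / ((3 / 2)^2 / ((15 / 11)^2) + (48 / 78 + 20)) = 14300 / 28373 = 0.50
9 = 9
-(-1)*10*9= 90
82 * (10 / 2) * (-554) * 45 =-10221300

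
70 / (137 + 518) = 14 / 131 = 0.11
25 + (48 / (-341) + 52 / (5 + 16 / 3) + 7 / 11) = 10410 / 341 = 30.53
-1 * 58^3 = -195112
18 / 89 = 0.20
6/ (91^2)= 6/ 8281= 0.00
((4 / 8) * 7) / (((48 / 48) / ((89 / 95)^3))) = 4934783 / 1714750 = 2.88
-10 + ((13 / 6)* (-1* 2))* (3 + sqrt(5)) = -23 - 13* sqrt(5) / 3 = -32.69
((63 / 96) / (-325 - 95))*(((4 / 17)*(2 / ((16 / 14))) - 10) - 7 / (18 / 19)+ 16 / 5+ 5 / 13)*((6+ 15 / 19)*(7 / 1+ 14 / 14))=11454211 / 10077600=1.14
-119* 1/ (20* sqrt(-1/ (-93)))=-119* sqrt(93)/ 20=-57.38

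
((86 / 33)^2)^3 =404567235136 / 1291467969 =313.26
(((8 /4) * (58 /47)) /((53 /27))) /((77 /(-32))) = -100224 /191807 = -0.52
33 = 33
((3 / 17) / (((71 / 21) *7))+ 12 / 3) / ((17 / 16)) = 77392 / 20519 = 3.77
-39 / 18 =-13 / 6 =-2.17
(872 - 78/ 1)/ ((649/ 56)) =44464/ 649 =68.51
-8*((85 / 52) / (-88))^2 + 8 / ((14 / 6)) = 62768753 / 18322304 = 3.43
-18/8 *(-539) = 1212.75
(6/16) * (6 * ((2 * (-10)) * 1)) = -45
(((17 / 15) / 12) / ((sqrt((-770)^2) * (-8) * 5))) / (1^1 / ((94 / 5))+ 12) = -799 / 3140676000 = -0.00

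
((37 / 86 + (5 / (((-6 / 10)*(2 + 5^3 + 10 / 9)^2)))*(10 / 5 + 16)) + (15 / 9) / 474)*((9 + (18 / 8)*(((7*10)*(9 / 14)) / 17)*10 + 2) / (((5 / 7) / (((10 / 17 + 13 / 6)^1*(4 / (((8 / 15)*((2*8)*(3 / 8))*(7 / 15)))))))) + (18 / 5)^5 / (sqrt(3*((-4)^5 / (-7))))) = 37742875957413*sqrt(21) / 14112507415625 + 58169158201955405 / 187937954754768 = 321.77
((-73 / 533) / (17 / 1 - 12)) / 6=-73 / 15990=-0.00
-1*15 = -15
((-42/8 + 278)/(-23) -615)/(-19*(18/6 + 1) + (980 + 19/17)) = -980407/1415604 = -0.69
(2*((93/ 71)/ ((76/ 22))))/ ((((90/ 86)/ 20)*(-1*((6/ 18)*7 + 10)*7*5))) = -58652/ 1746955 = -0.03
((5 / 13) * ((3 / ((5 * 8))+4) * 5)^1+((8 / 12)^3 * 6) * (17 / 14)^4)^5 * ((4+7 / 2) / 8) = 62884540541013436794854723052612317995 / 305730503762685885490915242934272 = 205686.18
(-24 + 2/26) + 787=9920/13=763.08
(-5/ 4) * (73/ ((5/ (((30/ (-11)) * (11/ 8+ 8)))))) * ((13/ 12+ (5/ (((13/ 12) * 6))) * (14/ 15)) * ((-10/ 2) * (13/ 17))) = -38461875/ 11968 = -3213.73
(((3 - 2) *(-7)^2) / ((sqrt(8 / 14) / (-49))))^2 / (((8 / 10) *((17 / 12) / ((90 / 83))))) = 27238684725 / 2822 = 9652262.48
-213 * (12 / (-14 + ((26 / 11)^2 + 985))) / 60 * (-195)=335049 / 39389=8.51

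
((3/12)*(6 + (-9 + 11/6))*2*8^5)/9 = -57344/27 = -2123.85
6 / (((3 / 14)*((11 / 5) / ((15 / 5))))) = 420 / 11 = 38.18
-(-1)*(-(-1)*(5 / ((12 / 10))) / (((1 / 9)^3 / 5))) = 30375 / 2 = 15187.50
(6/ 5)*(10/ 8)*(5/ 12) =5/ 8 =0.62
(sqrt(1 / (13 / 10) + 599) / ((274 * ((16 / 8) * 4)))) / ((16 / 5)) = 5 * sqrt(101361) / 455936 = 0.00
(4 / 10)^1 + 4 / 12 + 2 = 41 / 15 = 2.73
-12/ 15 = -4/ 5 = -0.80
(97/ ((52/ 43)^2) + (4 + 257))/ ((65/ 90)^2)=71692857/ 114244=627.54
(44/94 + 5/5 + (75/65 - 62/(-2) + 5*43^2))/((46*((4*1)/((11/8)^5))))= 456518224569/1841954816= 247.84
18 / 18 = 1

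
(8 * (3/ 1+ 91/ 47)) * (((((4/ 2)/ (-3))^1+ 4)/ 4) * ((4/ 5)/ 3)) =3712/ 423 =8.78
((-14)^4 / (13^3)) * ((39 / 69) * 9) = 345744 / 3887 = 88.95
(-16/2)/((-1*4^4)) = 1/32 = 0.03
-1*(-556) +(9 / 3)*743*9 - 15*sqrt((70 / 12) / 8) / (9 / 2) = 20617 - 5*sqrt(105) / 18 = 20614.15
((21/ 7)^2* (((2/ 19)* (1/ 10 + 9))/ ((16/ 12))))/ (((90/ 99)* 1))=27027/ 3800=7.11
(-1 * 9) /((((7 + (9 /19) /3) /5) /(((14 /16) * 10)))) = -29925 /544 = -55.01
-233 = -233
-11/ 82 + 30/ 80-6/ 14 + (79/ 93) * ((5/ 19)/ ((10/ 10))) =145343/ 4057032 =0.04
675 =675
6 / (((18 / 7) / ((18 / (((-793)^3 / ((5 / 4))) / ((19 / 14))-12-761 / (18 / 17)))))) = -0.00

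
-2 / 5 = -0.40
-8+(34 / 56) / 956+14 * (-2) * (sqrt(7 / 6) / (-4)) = -214127 / 26768+7 * sqrt(42) / 6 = -0.44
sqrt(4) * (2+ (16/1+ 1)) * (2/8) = 19/2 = 9.50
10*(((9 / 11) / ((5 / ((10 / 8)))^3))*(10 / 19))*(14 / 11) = 1575 / 18392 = 0.09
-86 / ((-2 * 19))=43 / 19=2.26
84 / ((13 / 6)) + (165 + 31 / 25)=66628 / 325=205.01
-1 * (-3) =3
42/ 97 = 0.43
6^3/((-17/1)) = -216/17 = -12.71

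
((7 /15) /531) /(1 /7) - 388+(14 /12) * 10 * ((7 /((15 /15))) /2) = -347.16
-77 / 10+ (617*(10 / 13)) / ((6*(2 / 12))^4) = 60699 / 130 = 466.92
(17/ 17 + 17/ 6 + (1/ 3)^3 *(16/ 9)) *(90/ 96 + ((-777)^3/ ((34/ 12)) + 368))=-85338014846215/ 132192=-645561114.49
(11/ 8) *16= 22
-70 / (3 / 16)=-1120 / 3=-373.33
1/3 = 0.33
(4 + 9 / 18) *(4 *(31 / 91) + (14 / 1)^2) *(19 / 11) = 1535580 / 1001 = 1534.05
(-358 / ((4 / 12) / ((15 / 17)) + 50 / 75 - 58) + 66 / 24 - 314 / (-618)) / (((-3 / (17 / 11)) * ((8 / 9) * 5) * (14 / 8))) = -73423391 / 116155160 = -0.63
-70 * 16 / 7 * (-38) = 6080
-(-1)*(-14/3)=-14/3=-4.67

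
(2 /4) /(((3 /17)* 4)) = 17 /24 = 0.71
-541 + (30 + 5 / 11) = -5616 / 11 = -510.55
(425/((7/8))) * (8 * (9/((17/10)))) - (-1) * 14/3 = 432098/21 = 20576.10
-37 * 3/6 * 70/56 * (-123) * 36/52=204795/104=1969.18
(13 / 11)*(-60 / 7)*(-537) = 418860 / 77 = 5439.74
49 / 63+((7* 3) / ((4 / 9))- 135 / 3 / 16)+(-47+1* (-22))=-3425 / 144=-23.78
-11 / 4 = -2.75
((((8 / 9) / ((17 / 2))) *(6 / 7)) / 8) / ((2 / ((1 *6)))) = 4 / 119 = 0.03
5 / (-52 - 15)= -5 / 67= -0.07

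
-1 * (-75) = 75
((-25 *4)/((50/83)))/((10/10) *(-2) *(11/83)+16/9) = -62001/565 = -109.74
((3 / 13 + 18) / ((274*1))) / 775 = 237 / 2760550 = 0.00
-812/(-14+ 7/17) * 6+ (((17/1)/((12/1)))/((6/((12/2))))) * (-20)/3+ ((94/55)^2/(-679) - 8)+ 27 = 6804552926/18485775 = 368.10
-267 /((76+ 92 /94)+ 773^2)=-12549 /28087481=-0.00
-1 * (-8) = 8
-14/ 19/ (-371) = 2/ 1007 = 0.00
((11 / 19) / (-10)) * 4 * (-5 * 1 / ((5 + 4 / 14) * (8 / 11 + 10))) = 847 / 41477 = 0.02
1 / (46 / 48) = 24 / 23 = 1.04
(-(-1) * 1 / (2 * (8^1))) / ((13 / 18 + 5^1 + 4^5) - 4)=9 / 147704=0.00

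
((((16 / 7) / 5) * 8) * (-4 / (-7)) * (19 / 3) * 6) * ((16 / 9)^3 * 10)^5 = 448624815872616295301120000 / 10088665472637801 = 44468202170.98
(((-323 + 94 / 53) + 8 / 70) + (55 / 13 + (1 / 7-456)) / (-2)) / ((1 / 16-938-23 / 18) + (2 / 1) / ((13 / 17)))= 330931296 / 3252399325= 0.10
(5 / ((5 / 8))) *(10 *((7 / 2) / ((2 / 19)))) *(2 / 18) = 2660 / 9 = 295.56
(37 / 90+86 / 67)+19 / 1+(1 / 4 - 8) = 156113 / 12060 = 12.94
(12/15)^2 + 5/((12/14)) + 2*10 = 3971/150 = 26.47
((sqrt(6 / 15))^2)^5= 32 / 3125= 0.01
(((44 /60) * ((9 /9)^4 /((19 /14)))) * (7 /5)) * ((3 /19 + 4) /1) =3.15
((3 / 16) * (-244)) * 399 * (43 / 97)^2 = -3587.22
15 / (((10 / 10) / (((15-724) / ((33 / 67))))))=-237515 / 11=-21592.27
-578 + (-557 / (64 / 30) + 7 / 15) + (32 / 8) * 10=-798.63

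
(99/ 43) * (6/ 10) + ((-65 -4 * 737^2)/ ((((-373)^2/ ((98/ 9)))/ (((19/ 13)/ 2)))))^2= 97757498572300786952/ 6329989668786615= 15443.55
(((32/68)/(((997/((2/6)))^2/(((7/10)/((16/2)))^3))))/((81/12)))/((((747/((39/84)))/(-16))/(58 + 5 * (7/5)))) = -8281/2453895704570400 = -0.00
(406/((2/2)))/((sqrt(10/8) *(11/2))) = 1624 *sqrt(5)/55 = 66.02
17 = 17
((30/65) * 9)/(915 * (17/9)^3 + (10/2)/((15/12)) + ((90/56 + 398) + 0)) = 367416/581141119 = 0.00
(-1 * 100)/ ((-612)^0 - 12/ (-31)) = -3100/ 43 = -72.09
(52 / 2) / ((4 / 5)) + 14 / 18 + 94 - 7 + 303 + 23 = 8033 / 18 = 446.28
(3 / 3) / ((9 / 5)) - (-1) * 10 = 95 / 9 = 10.56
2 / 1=2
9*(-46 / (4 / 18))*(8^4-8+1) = -7617807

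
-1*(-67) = 67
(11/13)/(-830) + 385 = 4154139/10790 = 385.00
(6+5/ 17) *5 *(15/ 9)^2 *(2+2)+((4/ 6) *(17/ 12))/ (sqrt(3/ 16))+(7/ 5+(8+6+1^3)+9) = 34 *sqrt(3)/ 27+286931/ 765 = 377.25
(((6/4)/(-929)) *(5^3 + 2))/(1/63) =-24003/1858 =-12.92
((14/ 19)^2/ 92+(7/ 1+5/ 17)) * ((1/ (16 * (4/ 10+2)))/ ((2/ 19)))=1.81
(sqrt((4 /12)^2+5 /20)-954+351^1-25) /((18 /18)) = -628+sqrt(13) /6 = -627.40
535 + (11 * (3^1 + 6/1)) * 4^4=25879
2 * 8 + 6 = 22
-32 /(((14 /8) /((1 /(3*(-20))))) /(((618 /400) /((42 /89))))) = 18334 /18375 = 1.00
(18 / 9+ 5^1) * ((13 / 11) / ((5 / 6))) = 546 / 55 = 9.93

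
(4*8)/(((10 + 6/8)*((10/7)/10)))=20.84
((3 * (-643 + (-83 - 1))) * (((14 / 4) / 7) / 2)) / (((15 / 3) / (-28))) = 15267 / 5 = 3053.40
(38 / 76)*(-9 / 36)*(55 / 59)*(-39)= 2145 / 472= 4.54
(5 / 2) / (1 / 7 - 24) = -35 / 334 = -0.10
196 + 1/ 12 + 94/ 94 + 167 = 4369/ 12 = 364.08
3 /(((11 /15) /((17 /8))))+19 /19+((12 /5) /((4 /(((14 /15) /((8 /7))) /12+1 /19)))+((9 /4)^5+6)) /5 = 1800998579 /80256000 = 22.44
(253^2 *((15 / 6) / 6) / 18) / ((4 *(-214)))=-320045 / 184896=-1.73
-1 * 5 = -5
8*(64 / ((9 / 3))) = 512 / 3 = 170.67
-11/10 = -1.10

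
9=9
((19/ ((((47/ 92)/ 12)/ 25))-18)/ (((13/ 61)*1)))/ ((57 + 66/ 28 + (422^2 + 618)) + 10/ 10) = 447115116/ 1529133203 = 0.29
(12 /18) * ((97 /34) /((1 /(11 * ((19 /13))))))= 20273 /663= 30.58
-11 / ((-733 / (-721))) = -7931 / 733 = -10.82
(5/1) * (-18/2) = -45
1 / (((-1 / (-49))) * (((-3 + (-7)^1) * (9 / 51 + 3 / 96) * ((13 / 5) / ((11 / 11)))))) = -9.07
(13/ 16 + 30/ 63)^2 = 1.66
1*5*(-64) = -320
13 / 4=3.25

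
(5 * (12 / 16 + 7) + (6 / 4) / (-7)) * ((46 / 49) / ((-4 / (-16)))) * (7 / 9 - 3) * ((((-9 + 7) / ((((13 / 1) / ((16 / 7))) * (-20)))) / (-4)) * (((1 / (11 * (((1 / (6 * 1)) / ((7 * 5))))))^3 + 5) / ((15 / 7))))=4592.93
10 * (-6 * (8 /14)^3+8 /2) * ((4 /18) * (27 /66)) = 9880 /3773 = 2.62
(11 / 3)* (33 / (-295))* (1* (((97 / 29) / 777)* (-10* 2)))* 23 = 1079804 / 1329447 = 0.81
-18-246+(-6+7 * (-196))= -1642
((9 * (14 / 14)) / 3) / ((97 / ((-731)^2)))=1603083 / 97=16526.63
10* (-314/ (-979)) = 3140/ 979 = 3.21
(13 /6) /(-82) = -13 /492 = -0.03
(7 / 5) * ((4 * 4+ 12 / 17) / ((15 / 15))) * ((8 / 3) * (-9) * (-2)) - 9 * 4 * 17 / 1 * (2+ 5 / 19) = -423804 / 1615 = -262.42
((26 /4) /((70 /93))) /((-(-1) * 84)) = 403 /3920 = 0.10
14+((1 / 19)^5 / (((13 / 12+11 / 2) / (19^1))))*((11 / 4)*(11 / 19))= 2738565857 / 195611821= 14.00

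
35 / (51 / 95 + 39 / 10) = 6650 / 843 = 7.89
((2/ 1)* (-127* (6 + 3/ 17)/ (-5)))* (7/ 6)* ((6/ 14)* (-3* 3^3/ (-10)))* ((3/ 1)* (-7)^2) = 31755969/ 170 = 186799.82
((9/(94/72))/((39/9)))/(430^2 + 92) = 81/9419176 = 0.00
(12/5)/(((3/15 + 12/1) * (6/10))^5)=7812500/68412300381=0.00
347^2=120409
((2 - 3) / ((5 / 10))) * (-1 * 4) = 8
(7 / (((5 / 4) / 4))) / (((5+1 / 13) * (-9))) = -728 / 1485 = -0.49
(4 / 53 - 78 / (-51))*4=5784 / 901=6.42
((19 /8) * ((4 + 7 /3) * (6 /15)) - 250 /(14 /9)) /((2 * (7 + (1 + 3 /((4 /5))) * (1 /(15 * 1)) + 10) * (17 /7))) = -64973 /35326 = -1.84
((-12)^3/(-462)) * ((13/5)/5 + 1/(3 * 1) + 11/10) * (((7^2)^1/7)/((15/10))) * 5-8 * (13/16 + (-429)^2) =-161938043/110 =-1472164.03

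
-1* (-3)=3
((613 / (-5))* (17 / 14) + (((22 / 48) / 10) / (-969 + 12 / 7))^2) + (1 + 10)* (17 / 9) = -2367847643004257 / 18485285011200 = -128.09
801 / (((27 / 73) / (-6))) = -12994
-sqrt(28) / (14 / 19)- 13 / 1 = -13- 19* sqrt(7) / 7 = -20.18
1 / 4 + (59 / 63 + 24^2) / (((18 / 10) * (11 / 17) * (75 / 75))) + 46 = 13511825 / 24948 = 541.60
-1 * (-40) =40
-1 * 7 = -7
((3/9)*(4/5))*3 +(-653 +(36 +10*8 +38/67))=-179437/335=-535.63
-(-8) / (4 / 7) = 14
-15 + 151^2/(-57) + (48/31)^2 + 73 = -18603367/54777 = -339.62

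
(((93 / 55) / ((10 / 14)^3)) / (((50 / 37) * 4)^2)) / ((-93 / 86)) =-20191381 / 137500000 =-0.15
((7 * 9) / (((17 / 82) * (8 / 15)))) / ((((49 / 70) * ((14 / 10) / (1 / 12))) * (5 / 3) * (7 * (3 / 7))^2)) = 3075 / 952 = 3.23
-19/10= -1.90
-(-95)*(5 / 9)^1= 475 / 9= 52.78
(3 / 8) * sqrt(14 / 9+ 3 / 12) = sqrt(65) / 16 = 0.50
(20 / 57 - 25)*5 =-7025 / 57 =-123.25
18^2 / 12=27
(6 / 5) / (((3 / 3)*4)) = 3 / 10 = 0.30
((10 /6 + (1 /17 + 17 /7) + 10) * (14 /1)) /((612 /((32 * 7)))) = 565936 /7803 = 72.53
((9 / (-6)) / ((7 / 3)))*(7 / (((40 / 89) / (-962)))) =385281 / 40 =9632.02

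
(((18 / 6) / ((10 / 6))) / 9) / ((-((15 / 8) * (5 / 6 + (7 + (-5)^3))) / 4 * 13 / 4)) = 256 / 228475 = 0.00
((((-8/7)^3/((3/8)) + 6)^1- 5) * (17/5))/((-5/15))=52139/1715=30.40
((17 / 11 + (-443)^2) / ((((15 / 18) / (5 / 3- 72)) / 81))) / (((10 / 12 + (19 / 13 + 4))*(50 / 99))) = -25900499754792 / 61375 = -422004069.32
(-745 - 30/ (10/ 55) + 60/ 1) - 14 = -864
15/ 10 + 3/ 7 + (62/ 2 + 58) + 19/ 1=1539/ 14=109.93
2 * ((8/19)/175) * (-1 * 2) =-32/3325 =-0.01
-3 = -3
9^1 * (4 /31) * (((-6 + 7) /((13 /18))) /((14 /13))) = 324 /217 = 1.49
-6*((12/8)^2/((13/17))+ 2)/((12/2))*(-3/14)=771/728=1.06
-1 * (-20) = 20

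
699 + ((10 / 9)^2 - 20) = 55099 / 81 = 680.23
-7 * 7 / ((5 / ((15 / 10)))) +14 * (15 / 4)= 189 / 5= 37.80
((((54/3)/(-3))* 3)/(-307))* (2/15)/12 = 1/1535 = 0.00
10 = 10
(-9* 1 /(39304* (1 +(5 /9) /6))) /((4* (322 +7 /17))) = -9 /55381648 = -0.00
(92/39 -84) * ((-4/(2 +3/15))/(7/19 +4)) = 1209920/35607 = 33.98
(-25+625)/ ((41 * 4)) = 150/ 41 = 3.66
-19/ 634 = -0.03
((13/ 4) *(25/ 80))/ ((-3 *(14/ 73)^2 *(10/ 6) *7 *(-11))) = 69277/ 965888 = 0.07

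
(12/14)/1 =6/7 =0.86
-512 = -512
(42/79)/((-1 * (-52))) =21/2054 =0.01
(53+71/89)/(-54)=-266/267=-1.00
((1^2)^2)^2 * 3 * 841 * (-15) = -37845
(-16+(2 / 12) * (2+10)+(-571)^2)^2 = 106293604729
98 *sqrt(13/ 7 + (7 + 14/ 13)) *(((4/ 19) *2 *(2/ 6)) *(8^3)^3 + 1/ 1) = 30064772668 *sqrt(20566)/ 741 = 5818548143.31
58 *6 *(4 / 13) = 1392 / 13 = 107.08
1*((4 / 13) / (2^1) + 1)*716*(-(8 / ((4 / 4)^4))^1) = -85920 / 13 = -6609.23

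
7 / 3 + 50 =157 / 3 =52.33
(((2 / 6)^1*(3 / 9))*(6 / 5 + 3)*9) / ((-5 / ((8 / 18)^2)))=-112 / 675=-0.17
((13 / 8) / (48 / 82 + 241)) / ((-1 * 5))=-533 / 396200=-0.00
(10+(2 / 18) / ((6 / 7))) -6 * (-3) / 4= 395 / 27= 14.63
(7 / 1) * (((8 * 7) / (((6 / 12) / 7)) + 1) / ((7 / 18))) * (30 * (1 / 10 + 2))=890190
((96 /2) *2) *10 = 960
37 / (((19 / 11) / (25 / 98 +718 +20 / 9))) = 258632627 / 16758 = 15433.38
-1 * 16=-16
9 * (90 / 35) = 162 / 7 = 23.14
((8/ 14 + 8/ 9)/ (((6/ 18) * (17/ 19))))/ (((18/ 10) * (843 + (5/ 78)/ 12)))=0.00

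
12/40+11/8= 67/40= 1.68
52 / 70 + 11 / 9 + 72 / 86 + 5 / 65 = 506986 / 176085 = 2.88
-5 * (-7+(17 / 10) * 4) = 1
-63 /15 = -21 /5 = -4.20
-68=-68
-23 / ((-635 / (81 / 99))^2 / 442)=-823446 / 48790225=-0.02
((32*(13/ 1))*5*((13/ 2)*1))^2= 182790400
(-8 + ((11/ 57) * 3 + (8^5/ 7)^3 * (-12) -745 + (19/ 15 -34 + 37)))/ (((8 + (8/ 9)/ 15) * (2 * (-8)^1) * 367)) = 135371871694058931/ 5204424064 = 26010922.64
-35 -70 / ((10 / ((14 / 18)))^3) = -2553901 / 72900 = -35.03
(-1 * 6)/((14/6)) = -18/7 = -2.57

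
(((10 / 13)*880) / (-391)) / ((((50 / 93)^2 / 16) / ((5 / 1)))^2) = -421302892032 / 3176875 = -132615.51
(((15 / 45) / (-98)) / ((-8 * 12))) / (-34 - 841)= -1 / 24696000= -0.00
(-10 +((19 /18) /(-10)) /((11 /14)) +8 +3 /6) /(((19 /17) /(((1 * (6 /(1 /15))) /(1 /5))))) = -137530 /209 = -658.04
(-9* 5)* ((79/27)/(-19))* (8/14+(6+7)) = 1975/21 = 94.05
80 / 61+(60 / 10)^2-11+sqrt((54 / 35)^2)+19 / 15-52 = -29308 / 1281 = -22.88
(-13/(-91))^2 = 1/49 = 0.02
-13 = -13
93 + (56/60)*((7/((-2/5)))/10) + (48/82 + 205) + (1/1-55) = 298831/1230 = 242.95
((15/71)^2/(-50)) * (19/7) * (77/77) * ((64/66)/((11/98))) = -12768/609961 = -0.02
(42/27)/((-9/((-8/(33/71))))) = 7952/2673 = 2.97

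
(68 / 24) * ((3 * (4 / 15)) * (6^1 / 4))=17 / 5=3.40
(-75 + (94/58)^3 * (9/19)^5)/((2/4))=-9046175487996/60389578511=-149.80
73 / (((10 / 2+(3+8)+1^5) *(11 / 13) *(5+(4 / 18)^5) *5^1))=56037501 / 276083995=0.20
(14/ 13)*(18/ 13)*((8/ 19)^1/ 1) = 2016/ 3211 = 0.63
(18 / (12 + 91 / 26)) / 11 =36 / 341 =0.11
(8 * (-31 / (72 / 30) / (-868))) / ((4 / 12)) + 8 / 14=13 / 14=0.93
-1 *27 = -27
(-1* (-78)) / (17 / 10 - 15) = -780 / 133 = -5.86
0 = 0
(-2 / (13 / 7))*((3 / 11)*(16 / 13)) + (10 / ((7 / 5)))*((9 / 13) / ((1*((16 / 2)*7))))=-99537 / 364364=-0.27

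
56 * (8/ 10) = 224/ 5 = 44.80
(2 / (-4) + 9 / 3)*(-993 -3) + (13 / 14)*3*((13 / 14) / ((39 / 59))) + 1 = -487077 / 196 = -2485.09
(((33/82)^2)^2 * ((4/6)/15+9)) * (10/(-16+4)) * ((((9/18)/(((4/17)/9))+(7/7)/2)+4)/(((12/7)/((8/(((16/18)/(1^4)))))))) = -70952467509/2893579264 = -24.52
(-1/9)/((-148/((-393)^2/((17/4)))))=17161/629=27.28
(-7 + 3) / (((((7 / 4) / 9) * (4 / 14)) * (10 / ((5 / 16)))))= -9 / 4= -2.25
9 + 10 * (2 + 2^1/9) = 281/9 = 31.22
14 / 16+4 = 39 / 8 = 4.88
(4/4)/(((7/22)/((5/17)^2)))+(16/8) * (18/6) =12688/2023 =6.27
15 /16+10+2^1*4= 303 /16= 18.94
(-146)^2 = 21316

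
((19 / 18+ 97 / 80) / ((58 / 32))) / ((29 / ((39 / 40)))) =21229 / 504600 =0.04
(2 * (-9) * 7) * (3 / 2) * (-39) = 7371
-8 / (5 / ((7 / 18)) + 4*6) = -28 / 129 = -0.22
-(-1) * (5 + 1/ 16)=81/ 16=5.06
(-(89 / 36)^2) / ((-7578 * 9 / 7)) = 0.00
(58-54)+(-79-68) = -143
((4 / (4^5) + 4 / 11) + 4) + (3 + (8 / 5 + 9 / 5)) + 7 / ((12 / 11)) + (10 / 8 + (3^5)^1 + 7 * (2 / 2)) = 11338661 / 42240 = 268.43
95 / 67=1.42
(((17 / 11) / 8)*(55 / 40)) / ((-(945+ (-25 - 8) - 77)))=-17 / 53440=-0.00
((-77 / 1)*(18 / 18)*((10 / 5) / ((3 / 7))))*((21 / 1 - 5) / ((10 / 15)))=-8624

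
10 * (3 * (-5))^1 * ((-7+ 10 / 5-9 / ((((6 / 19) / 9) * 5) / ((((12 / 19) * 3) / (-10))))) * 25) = -17700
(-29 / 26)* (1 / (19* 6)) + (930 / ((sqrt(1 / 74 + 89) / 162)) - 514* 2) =-3047021 / 2964 + 150660* sqrt(487438) / 6587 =14940.71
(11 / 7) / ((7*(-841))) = -11 / 41209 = -0.00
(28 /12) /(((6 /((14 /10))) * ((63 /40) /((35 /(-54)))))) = -490 /2187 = -0.22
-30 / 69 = -10 / 23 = -0.43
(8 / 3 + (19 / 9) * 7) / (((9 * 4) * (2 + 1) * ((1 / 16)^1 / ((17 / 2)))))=5338 / 243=21.97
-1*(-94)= 94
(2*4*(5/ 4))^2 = 100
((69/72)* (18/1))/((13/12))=207/13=15.92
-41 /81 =-0.51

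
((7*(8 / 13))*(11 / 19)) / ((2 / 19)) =308 / 13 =23.69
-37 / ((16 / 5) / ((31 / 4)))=-5735 / 64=-89.61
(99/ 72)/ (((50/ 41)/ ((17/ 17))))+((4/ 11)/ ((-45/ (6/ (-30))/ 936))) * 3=24929/ 4400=5.67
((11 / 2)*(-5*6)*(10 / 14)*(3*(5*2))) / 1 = -24750 / 7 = -3535.71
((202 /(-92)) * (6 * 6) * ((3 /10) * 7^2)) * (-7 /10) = 813.36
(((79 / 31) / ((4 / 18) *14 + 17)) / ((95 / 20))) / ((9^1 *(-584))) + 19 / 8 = 147866367 / 62259656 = 2.37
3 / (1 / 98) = 294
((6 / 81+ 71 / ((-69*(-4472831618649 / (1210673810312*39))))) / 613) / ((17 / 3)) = 3375216920138134 / 1072061700852648267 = 0.00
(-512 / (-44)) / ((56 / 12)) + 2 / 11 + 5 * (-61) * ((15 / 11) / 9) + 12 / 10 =-48899 / 1155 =-42.34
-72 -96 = -168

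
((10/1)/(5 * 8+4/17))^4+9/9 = 13732777921/13680577296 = 1.00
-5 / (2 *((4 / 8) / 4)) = -20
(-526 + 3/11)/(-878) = 5783/9658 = 0.60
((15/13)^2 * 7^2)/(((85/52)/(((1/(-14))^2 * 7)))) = 315/221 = 1.43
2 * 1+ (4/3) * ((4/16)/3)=19/9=2.11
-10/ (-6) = 5/ 3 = 1.67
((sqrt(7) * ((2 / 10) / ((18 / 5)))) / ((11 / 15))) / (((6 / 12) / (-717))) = -1195 * sqrt(7) / 11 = -287.42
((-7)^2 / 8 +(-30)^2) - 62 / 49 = 354705 / 392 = 904.86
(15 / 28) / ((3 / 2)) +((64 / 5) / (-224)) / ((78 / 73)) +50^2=6825829 / 2730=2500.30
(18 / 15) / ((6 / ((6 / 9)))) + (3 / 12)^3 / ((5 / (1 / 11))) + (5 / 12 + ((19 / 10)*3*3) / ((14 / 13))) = 404807 / 24640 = 16.43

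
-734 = -734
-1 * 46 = -46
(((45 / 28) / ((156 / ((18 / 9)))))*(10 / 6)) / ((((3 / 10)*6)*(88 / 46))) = 2875 / 288288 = 0.01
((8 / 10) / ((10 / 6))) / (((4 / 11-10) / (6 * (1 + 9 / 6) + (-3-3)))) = -594 / 1325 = -0.45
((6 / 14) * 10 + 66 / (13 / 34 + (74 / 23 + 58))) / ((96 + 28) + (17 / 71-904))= -42751798 / 6222745837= -0.01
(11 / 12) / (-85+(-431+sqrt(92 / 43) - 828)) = -13244 / 19418089 - 11 *sqrt(989) / 466034136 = -0.00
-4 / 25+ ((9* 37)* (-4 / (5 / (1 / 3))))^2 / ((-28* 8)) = -12377 / 350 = -35.36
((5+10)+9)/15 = 8/5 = 1.60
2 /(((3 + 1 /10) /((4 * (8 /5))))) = 128 /31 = 4.13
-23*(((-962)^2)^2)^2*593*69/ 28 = -172572744166310138791284590784/ 7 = -24653249166615734113040660000.00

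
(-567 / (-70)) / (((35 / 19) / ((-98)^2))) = 1055754 / 25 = 42230.16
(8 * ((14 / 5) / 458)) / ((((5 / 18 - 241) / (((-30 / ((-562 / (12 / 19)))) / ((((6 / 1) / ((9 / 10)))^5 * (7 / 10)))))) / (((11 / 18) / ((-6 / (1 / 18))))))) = 891 / 211906404920000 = 0.00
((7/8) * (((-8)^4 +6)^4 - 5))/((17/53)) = 105040440352919281/136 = 772356179065582.95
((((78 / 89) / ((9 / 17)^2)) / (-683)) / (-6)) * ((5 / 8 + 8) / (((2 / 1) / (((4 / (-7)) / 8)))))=-86411 / 367639776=-0.00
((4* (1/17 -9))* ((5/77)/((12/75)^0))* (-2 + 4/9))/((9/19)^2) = 2194880/136323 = 16.10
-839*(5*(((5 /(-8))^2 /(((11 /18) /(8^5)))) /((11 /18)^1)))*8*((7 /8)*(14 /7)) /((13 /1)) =-154841103.62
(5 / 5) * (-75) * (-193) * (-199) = -2880525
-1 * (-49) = 49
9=9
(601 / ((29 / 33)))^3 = 7801268682537 / 24389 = 319868329.27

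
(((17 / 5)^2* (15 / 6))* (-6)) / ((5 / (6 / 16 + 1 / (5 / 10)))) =-16473 / 200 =-82.36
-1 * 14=-14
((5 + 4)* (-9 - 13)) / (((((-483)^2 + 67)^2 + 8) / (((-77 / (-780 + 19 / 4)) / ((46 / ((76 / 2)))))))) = -6897 / 23118426114109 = -0.00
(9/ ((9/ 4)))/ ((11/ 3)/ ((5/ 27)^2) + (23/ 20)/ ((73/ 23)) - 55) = 29200/ 381661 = 0.08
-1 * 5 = -5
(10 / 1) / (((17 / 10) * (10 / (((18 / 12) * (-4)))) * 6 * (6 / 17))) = -5 / 3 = -1.67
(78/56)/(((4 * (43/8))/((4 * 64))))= 4992/301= 16.58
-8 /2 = -4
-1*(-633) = 633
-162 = -162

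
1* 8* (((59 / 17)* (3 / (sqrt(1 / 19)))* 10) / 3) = 4720* sqrt(19) / 17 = 1210.24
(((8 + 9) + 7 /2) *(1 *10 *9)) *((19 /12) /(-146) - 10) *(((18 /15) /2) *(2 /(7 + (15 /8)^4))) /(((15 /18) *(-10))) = 19881649152 /144717025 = 137.38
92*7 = 644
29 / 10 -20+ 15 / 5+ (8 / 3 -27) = -1153 / 30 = -38.43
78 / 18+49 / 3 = 62 / 3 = 20.67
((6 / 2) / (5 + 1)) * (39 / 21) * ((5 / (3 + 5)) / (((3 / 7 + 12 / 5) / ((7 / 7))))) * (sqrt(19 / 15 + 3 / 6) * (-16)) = -65 * sqrt(1590) / 594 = -4.36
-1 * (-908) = 908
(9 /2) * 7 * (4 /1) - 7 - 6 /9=355 /3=118.33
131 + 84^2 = 7187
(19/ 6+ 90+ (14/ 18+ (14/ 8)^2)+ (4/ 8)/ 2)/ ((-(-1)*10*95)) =2801/ 27360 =0.10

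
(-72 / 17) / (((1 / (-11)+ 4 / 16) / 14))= -6336 / 17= -372.71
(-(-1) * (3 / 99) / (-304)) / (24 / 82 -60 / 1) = 41 / 24558336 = 0.00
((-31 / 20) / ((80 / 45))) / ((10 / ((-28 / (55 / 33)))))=5859 / 4000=1.46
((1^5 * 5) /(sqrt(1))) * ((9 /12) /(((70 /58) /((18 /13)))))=783 /182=4.30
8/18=4/9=0.44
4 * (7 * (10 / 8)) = 35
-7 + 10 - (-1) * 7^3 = 346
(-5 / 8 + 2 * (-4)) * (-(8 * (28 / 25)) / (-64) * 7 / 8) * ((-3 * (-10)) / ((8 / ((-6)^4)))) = -5134.89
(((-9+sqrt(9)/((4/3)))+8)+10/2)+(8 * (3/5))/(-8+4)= 101/20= 5.05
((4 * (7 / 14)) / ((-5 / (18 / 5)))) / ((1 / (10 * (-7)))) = 504 / 5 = 100.80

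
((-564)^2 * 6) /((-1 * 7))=-1908576 /7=-272653.71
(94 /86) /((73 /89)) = 4183 /3139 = 1.33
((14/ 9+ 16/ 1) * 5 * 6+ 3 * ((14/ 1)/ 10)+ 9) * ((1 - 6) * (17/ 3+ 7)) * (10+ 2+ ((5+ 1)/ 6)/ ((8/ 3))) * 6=-2538723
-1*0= 0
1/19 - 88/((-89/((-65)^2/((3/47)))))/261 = 332087087/1324053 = 250.81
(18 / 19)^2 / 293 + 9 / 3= 3.00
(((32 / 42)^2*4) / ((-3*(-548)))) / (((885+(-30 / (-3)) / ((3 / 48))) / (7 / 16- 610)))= -52016 / 63135765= -0.00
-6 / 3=-2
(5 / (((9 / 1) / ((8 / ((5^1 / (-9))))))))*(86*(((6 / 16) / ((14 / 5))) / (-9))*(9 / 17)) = 645 / 119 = 5.42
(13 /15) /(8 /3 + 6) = 1 /10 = 0.10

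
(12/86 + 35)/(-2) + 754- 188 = 47165/86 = 548.43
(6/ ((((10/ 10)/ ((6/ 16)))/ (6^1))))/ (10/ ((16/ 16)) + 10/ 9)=243/ 200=1.22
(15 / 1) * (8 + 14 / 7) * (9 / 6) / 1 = 225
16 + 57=73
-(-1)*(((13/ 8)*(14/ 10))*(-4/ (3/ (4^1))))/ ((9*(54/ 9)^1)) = -91/ 405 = -0.22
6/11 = 0.55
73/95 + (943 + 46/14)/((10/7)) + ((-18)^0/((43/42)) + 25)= 2815158/4085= 689.15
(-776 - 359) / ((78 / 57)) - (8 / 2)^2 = -21981 / 26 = -845.42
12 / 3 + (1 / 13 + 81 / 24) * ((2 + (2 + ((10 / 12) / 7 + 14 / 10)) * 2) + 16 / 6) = 484891 / 10920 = 44.40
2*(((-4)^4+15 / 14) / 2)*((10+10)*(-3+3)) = 0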